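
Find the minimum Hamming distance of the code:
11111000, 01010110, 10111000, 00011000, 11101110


Comparing all pairs, minimum distance: 1
Can detect 0 errors, correct 0 errors

1


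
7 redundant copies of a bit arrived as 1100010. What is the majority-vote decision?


Ones: 3 out of 7
Threshold: 4

0 (3/7 voted 1)


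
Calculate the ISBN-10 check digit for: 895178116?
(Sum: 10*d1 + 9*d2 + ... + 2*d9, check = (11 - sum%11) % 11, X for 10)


Weighted sum: 309
309 mod 11 = 1

Check digit: X


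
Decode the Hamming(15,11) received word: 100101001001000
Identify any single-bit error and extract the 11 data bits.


Syndrome = 6: error at position 6

Data: 00001001000 (corrected bit 6)


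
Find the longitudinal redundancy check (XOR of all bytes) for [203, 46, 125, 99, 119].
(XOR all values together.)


XOR chain: 203 ^ 46 ^ 125 ^ 99 ^ 119 = 140

140


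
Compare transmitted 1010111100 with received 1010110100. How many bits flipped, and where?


XOR: 0000001000

1 error(s) at position(s): 6


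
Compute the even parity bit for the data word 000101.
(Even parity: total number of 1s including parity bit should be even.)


Number of 1s in data: 2
Parity bit: 0

0


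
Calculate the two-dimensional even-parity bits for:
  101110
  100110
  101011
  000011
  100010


Row parities: 01000
Column parities: 000010

Row P: 01000, Col P: 000010, Corner: 1


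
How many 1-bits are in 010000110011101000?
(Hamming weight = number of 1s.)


Counting 1s in 010000110011101000

7


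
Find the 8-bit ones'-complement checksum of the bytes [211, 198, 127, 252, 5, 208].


Sum = 1001 mod 256 = 233
Complement = 22

22


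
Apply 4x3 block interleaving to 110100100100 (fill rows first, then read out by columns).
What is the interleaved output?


Matrix:
  110
  100
  100
  100
Read columns: 111110000000

111110000000


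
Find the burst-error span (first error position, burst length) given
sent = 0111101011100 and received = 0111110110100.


XOR: 0000011101000

Burst at position 5, length 5


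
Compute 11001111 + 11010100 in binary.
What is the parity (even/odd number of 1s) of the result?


11001111 = 207
11010100 = 212
Sum = 419 = 110100011
1s count = 5

odd parity (5 ones in 110100011)


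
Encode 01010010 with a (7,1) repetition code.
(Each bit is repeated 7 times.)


Each bit -> 7 copies

00000001111111000000011111110000000000000011111110000000


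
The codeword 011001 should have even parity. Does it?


Number of 1s: 3

No, parity error (3 ones)


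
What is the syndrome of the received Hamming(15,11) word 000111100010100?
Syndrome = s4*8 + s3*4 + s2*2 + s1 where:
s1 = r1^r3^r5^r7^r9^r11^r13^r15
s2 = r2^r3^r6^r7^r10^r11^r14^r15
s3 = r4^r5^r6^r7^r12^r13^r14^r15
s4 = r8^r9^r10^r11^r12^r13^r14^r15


s1=0, s2=1, s3=1, s4=0

Syndrome = 6 (error at position 6)


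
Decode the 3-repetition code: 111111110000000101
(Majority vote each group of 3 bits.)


Groups: 111, 111, 110, 000, 000, 101
Majority votes: 111001

111001


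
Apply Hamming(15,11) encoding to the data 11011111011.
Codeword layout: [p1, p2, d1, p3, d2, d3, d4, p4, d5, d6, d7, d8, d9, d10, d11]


Parity bits: p1=0, p2=0, p3=1, p4=0

001110101111011


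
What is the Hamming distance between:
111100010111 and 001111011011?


XOR: 110011001100
Count of 1s: 6

6


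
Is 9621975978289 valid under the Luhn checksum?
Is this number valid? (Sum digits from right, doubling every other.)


Luhn sum = 76
76 mod 10 = 6

Invalid (Luhn sum mod 10 = 6)


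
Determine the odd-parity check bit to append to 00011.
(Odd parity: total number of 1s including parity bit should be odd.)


Number of 1s in data: 2
Parity bit: 1

1


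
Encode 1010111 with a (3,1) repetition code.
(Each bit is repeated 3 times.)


Each bit -> 3 copies

111000111000111111111


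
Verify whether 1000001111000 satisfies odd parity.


Number of 1s: 5

Yes, parity is correct (5 ones)


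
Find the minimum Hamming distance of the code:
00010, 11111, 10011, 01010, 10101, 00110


Comparing all pairs, minimum distance: 1
Can detect 0 errors, correct 0 errors

1


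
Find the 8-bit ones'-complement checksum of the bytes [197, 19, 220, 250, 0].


Sum = 686 mod 256 = 174
Complement = 81

81


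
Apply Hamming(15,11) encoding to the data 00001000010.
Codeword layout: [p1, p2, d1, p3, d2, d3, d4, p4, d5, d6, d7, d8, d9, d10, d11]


Parity bits: p1=1, p2=1, p3=1, p4=0

110100001000010


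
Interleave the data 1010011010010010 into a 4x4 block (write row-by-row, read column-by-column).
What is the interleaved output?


Matrix:
  1010
  0110
  1001
  0010
Read columns: 1010010011010010

1010010011010010


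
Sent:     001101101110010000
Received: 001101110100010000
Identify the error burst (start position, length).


XOR: 000000011010000000

Burst at position 7, length 4


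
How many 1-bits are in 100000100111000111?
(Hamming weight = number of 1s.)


Counting 1s in 100000100111000111

8


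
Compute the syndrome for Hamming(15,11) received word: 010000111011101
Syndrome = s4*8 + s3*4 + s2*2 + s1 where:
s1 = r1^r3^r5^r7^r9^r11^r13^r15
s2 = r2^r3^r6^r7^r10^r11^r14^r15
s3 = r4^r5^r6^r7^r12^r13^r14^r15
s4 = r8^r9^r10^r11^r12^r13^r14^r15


s1=1, s2=0, s3=0, s4=0

Syndrome = 1 (error at position 1)


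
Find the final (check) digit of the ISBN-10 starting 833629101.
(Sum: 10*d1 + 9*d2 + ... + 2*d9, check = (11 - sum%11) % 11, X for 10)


Weighted sum: 236
236 mod 11 = 5

Check digit: 6


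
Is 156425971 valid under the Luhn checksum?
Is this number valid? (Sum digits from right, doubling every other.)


Luhn sum = 34
34 mod 10 = 4

Invalid (Luhn sum mod 10 = 4)


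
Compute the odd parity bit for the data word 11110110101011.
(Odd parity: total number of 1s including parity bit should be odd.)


Number of 1s in data: 10
Parity bit: 1

1


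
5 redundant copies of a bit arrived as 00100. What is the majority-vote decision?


Ones: 1 out of 5
Threshold: 3

0 (1/5 voted 1)


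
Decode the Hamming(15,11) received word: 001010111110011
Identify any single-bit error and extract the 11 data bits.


Syndrome = 0: no error detected

Data: 11011110011 (no errors)


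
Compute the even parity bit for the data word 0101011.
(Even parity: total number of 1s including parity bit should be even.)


Number of 1s in data: 4
Parity bit: 0

0


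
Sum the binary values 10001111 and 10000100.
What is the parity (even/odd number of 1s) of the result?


10001111 = 143
10000100 = 132
Sum = 275 = 100010011
1s count = 4

even parity (4 ones in 100010011)


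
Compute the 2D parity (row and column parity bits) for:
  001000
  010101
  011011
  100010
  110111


Row parities: 11001
Column parities: 010011

Row P: 11001, Col P: 010011, Corner: 1


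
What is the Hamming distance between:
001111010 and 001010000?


XOR: 000101010
Count of 1s: 3

3


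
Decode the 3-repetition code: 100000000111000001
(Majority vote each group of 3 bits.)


Groups: 100, 000, 000, 111, 000, 001
Majority votes: 000100

000100


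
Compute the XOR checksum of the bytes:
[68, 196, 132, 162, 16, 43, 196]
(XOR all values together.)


XOR chain: 68 ^ 196 ^ 132 ^ 162 ^ 16 ^ 43 ^ 196 = 89

89


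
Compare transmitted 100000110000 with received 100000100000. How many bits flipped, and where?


XOR: 000000010000

1 error(s) at position(s): 7


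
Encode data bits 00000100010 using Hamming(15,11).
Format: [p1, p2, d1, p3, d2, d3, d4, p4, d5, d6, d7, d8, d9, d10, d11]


Parity bits: p1=0, p2=0, p3=1, p4=0

000100000100010


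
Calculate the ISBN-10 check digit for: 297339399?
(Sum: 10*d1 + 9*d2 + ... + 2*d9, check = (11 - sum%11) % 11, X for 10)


Weighted sum: 298
298 mod 11 = 1

Check digit: X


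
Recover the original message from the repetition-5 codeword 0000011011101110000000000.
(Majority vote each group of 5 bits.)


Groups: 00000, 11011, 10111, 00000, 00000
Majority votes: 01100

01100


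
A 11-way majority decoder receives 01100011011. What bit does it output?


Ones: 6 out of 11
Threshold: 6

1 (6/11 voted 1)


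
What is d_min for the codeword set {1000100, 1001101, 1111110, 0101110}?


Comparing all pairs, minimum distance: 2
Can detect 1 errors, correct 0 errors

2


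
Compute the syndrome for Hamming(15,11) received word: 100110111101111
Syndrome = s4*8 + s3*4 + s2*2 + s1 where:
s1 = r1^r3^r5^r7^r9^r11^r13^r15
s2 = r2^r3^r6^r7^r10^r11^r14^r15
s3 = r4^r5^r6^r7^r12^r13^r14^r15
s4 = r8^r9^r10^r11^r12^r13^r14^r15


s1=0, s2=0, s3=1, s4=1

Syndrome = 12 (error at position 12)


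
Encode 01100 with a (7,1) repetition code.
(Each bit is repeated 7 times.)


Each bit -> 7 copies

00000001111111111111100000000000000


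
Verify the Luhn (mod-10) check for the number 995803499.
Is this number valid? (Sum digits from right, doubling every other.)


Luhn sum = 58
58 mod 10 = 8

Invalid (Luhn sum mod 10 = 8)


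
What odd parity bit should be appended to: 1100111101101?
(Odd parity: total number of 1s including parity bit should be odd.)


Number of 1s in data: 9
Parity bit: 0

0


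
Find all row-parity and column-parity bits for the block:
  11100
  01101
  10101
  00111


Row parities: 1111
Column parities: 00011

Row P: 1111, Col P: 00011, Corner: 0


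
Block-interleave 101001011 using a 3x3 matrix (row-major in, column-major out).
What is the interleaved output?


Matrix:
  101
  001
  011
Read columns: 100001111

100001111


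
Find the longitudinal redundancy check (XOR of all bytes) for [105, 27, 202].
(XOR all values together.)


XOR chain: 105 ^ 27 ^ 202 = 184

184


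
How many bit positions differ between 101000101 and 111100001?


XOR: 010100100
Count of 1s: 3

3


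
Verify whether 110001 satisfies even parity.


Number of 1s: 3

No, parity error (3 ones)


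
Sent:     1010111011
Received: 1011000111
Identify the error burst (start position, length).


XOR: 0001111100

Burst at position 3, length 5


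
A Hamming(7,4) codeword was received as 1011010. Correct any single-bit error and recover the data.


Syndrome = 0: no error detected

Data: 1010 (no errors)


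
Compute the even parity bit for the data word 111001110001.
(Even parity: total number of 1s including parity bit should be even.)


Number of 1s in data: 7
Parity bit: 1

1


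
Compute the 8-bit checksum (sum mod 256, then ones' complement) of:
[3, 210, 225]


Sum = 438 mod 256 = 182
Complement = 73

73


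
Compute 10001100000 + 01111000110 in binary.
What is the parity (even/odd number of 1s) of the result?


10001100000 = 1120
01111000110 = 966
Sum = 2086 = 100000100110
1s count = 4

even parity (4 ones in 100000100110)


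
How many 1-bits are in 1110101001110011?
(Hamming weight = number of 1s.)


Counting 1s in 1110101001110011

10


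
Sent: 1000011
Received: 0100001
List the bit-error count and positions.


XOR: 1100010

3 error(s) at position(s): 0, 1, 5


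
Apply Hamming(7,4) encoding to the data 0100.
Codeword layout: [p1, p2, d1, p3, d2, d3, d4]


Parity bits: p1=1, p2=0, p3=1

1001100


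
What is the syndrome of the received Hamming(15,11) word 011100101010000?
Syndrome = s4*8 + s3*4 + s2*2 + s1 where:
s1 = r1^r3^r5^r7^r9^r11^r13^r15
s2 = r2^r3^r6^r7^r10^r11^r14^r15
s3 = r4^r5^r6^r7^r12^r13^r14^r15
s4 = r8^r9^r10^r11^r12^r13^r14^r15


s1=0, s2=0, s3=0, s4=0

Syndrome = 0 (no error)


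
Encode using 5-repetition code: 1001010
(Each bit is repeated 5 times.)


Each bit -> 5 copies

11111000000000011111000001111100000


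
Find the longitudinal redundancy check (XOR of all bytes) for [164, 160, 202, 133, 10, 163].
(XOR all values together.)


XOR chain: 164 ^ 160 ^ 202 ^ 133 ^ 10 ^ 163 = 226

226


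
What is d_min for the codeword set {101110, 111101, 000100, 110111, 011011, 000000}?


Comparing all pairs, minimum distance: 1
Can detect 0 errors, correct 0 errors

1


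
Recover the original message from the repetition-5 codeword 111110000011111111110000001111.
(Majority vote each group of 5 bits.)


Groups: 11111, 00000, 11111, 11111, 00000, 01111
Majority votes: 101101

101101


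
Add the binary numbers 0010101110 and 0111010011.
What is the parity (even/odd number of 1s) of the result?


0010101110 = 174
0111010011 = 467
Sum = 641 = 1010000001
1s count = 3

odd parity (3 ones in 1010000001)


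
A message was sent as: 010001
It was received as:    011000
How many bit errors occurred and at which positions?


XOR: 001001

2 error(s) at position(s): 2, 5


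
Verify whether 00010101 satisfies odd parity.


Number of 1s: 3

Yes, parity is correct (3 ones)


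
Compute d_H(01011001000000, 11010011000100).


XOR: 10001010000100
Count of 1s: 4

4


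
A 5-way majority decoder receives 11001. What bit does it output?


Ones: 3 out of 5
Threshold: 3

1 (3/5 voted 1)


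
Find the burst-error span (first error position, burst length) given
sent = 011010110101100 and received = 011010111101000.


XOR: 000000001000100

Burst at position 8, length 5


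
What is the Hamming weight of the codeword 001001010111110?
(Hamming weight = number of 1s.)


Counting 1s in 001001010111110

8


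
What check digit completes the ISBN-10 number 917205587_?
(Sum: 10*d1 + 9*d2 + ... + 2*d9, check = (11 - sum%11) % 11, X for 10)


Weighted sum: 252
252 mod 11 = 10

Check digit: 1


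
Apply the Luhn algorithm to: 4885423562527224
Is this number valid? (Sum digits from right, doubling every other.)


Luhn sum = 72
72 mod 10 = 2

Invalid (Luhn sum mod 10 = 2)


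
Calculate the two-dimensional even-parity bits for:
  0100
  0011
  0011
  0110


Row parities: 1000
Column parities: 0010

Row P: 1000, Col P: 0010, Corner: 1


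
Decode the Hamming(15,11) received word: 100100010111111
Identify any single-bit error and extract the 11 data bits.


Syndrome = 12: error at position 12

Data: 00000110111 (corrected bit 12)


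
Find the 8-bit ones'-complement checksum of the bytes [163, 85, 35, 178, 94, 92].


Sum = 647 mod 256 = 135
Complement = 120

120


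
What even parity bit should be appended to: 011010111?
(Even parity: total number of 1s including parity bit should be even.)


Number of 1s in data: 6
Parity bit: 0

0


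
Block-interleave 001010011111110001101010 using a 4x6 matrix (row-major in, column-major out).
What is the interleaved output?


Matrix:
  001010
  011111
  110001
  101010
Read columns: 001101101101010011010110

001101101101010011010110


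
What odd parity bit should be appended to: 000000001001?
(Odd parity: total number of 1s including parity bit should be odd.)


Number of 1s in data: 2
Parity bit: 1

1


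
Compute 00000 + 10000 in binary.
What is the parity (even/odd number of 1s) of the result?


00000 = 0
10000 = 16
Sum = 16 = 10000
1s count = 1

odd parity (1 ones in 10000)


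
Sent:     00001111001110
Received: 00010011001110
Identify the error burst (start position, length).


XOR: 00011100000000

Burst at position 3, length 3


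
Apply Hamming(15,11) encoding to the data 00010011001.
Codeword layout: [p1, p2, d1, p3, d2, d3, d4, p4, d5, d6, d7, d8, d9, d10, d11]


Parity bits: p1=1, p2=1, p3=1, p4=1

110100110011001


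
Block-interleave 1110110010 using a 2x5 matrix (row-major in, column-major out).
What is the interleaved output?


Matrix:
  11101
  10010
Read columns: 1110100110

1110100110


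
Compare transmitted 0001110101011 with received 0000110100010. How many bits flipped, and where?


XOR: 0001000001001

3 error(s) at position(s): 3, 9, 12


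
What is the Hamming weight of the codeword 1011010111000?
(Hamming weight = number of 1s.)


Counting 1s in 1011010111000

7


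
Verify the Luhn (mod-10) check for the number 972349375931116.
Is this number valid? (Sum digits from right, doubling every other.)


Luhn sum = 71
71 mod 10 = 1

Invalid (Luhn sum mod 10 = 1)


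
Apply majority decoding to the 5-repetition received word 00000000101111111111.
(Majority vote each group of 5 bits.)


Groups: 00000, 00010, 11111, 11111
Majority votes: 0011

0011


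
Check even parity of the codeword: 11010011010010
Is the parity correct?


Number of 1s: 7

No, parity error (7 ones)


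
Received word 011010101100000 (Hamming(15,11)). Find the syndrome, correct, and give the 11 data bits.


Syndrome = 0: no error detected

Data: 11011100000 (no errors)


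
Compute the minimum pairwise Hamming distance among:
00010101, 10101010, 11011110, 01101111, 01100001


Comparing all pairs, minimum distance: 3
Can detect 2 errors, correct 1 errors

3


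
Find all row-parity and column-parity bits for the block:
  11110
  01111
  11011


Row parities: 000
Column parities: 01010

Row P: 000, Col P: 01010, Corner: 0


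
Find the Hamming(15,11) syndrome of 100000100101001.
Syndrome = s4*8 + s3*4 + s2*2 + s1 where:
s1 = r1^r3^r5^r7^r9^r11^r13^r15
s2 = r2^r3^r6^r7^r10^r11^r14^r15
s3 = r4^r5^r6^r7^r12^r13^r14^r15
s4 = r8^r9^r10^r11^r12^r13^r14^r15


s1=1, s2=1, s3=1, s4=1

Syndrome = 15 (error at position 15)


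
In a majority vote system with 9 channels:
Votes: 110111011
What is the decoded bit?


Ones: 7 out of 9
Threshold: 5

1 (7/9 voted 1)


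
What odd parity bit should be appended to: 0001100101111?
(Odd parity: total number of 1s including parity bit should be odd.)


Number of 1s in data: 7
Parity bit: 0

0


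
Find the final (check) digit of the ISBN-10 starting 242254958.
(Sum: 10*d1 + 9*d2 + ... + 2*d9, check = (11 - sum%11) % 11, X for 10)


Weighted sum: 203
203 mod 11 = 5

Check digit: 6


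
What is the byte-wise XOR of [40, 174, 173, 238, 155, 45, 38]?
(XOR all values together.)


XOR chain: 40 ^ 174 ^ 173 ^ 238 ^ 155 ^ 45 ^ 38 = 85

85


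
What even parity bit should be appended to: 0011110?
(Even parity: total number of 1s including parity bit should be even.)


Number of 1s in data: 4
Parity bit: 0

0


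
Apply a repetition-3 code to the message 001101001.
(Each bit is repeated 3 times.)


Each bit -> 3 copies

000000111111000111000000111


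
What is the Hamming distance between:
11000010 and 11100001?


XOR: 00100011
Count of 1s: 3

3


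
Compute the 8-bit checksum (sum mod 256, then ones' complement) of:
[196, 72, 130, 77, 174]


Sum = 649 mod 256 = 137
Complement = 118

118


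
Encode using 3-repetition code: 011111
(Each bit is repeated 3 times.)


Each bit -> 3 copies

000111111111111111


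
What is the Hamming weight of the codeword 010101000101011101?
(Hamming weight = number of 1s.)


Counting 1s in 010101000101011101

9


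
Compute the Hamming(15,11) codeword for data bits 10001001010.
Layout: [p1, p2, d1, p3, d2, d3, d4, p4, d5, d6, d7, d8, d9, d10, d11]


Parity bits: p1=0, p2=0, p3=0, p4=1

001000011001010


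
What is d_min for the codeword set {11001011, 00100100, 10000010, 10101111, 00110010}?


Comparing all pairs, minimum distance: 3
Can detect 2 errors, correct 1 errors

3


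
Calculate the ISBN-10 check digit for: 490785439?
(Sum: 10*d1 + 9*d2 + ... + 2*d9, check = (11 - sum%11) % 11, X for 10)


Weighted sum: 286
286 mod 11 = 0

Check digit: 0


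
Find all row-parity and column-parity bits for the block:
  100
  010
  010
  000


Row parities: 1110
Column parities: 100

Row P: 1110, Col P: 100, Corner: 1


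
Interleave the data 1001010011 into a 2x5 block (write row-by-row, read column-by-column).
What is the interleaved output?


Matrix:
  10010
  10011
Read columns: 1100001101

1100001101


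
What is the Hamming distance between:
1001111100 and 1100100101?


XOR: 0101011001
Count of 1s: 5

5


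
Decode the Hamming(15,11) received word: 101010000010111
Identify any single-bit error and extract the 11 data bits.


Syndrome = 0: no error detected

Data: 11000010111 (no errors)


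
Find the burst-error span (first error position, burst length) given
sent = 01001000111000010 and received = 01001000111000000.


XOR: 00000000000000010

Burst at position 15, length 1


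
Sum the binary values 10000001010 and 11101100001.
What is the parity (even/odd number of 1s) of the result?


10000001010 = 1034
11101100001 = 1889
Sum = 2923 = 101101101011
1s count = 8

even parity (8 ones in 101101101011)


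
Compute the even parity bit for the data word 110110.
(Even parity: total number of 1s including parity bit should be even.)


Number of 1s in data: 4
Parity bit: 0

0


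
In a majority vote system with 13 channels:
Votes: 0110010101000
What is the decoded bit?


Ones: 5 out of 13
Threshold: 7

0 (5/13 voted 1)


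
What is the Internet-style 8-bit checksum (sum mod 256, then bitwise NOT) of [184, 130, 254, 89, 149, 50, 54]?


Sum = 910 mod 256 = 142
Complement = 113

113


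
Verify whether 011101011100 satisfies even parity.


Number of 1s: 7

No, parity error (7 ones)


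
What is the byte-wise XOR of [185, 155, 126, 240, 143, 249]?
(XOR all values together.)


XOR chain: 185 ^ 155 ^ 126 ^ 240 ^ 143 ^ 249 = 218

218


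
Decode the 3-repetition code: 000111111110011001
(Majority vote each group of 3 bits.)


Groups: 000, 111, 111, 110, 011, 001
Majority votes: 011110

011110


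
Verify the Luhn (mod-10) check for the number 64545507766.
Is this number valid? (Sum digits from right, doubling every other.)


Luhn sum = 54
54 mod 10 = 4

Invalid (Luhn sum mod 10 = 4)


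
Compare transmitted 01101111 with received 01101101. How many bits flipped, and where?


XOR: 00000010

1 error(s) at position(s): 6


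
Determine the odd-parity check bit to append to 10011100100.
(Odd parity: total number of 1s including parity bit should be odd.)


Number of 1s in data: 5
Parity bit: 0

0


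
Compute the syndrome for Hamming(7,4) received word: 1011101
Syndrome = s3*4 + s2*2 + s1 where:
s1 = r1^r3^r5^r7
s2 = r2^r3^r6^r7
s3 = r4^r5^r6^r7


s1=0, s2=0, s3=1

Syndrome = 4 (error at position 4)


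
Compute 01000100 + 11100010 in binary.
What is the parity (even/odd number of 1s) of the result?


01000100 = 68
11100010 = 226
Sum = 294 = 100100110
1s count = 4

even parity (4 ones in 100100110)


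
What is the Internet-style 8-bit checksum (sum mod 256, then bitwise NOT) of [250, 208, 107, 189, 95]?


Sum = 849 mod 256 = 81
Complement = 174

174


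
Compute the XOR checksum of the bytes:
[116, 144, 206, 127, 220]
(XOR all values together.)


XOR chain: 116 ^ 144 ^ 206 ^ 127 ^ 220 = 137

137


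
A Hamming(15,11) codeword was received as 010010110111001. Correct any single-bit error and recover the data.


Syndrome = 10: error at position 10

Data: 01010011001 (corrected bit 10)


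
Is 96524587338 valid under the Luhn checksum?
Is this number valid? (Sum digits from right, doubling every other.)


Luhn sum = 56
56 mod 10 = 6

Invalid (Luhn sum mod 10 = 6)


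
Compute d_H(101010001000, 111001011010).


XOR: 010011010010
Count of 1s: 5

5


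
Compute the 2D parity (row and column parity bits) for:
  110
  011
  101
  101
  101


Row parities: 00000
Column parities: 000

Row P: 00000, Col P: 000, Corner: 0


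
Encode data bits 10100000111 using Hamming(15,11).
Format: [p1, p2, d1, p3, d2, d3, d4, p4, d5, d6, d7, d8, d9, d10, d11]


Parity bits: p1=1, p2=0, p3=0, p4=1

101001010000111


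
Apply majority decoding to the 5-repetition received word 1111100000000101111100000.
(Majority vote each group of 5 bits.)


Groups: 11111, 00000, 00010, 11111, 00000
Majority votes: 10010

10010


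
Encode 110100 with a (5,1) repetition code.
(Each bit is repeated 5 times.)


Each bit -> 5 copies

111111111100000111110000000000


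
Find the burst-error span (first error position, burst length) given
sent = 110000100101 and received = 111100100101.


XOR: 001100000000

Burst at position 2, length 2


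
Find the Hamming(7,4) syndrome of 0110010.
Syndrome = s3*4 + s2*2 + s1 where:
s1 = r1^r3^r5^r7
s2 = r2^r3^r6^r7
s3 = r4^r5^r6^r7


s1=1, s2=1, s3=1

Syndrome = 7 (error at position 7)


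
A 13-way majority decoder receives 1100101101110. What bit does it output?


Ones: 8 out of 13
Threshold: 7

1 (8/13 voted 1)


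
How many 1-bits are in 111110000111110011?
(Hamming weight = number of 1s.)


Counting 1s in 111110000111110011

12


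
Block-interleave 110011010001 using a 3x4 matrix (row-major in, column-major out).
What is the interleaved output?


Matrix:
  1100
  1101
  0001
Read columns: 110110000011

110110000011


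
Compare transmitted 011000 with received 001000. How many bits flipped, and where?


XOR: 010000

1 error(s) at position(s): 1


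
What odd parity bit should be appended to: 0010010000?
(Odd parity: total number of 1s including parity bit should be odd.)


Number of 1s in data: 2
Parity bit: 1

1


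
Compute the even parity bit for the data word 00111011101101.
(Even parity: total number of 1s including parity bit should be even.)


Number of 1s in data: 9
Parity bit: 1

1


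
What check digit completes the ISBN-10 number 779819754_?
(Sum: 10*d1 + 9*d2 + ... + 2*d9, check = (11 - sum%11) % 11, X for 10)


Weighted sum: 363
363 mod 11 = 0

Check digit: 0


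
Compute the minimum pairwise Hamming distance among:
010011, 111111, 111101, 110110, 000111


Comparing all pairs, minimum distance: 1
Can detect 0 errors, correct 0 errors

1


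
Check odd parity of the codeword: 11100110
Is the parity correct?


Number of 1s: 5

Yes, parity is correct (5 ones)


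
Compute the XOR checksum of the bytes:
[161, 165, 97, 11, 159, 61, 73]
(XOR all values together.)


XOR chain: 161 ^ 165 ^ 97 ^ 11 ^ 159 ^ 61 ^ 73 = 133

133


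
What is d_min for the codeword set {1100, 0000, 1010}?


Comparing all pairs, minimum distance: 2
Can detect 1 errors, correct 0 errors

2


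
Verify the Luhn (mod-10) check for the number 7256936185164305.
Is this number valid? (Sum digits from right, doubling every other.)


Luhn sum = 66
66 mod 10 = 6

Invalid (Luhn sum mod 10 = 6)


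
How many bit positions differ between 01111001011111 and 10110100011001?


XOR: 11001101000110
Count of 1s: 7

7


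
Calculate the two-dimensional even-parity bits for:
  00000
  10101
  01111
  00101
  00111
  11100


Row parities: 010011
Column parities: 00100

Row P: 010011, Col P: 00100, Corner: 1


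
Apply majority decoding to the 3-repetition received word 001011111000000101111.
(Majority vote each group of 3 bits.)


Groups: 001, 011, 111, 000, 000, 101, 111
Majority votes: 0110011

0110011


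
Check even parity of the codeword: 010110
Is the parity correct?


Number of 1s: 3

No, parity error (3 ones)


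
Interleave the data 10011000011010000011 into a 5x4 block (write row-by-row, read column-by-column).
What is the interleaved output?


Matrix:
  1001
  1000
  0110
  1000
  0011
Read columns: 11010001000010110001

11010001000010110001


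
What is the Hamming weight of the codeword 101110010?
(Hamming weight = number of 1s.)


Counting 1s in 101110010

5


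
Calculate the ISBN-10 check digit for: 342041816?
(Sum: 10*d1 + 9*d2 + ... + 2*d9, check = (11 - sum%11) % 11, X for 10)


Weighted sum: 158
158 mod 11 = 4

Check digit: 7


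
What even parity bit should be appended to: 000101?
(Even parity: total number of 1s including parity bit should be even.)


Number of 1s in data: 2
Parity bit: 0

0


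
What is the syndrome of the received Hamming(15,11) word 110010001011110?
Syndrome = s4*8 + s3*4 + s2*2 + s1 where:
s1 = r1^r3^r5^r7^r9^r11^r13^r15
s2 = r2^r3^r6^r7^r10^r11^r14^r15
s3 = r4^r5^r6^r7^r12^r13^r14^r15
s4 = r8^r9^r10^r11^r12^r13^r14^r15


s1=1, s2=1, s3=0, s4=1

Syndrome = 11 (error at position 11)


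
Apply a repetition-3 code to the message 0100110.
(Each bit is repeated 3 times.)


Each bit -> 3 copies

000111000000111111000


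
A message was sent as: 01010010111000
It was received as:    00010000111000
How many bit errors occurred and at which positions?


XOR: 01000010000000

2 error(s) at position(s): 1, 6


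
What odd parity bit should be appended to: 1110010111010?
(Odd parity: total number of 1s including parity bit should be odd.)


Number of 1s in data: 8
Parity bit: 1

1


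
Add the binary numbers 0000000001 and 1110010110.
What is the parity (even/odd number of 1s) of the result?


0000000001 = 1
1110010110 = 918
Sum = 919 = 1110010111
1s count = 7

odd parity (7 ones in 1110010111)


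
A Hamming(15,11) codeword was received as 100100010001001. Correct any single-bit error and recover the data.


Syndrome = 14: error at position 14

Data: 00000001011 (corrected bit 14)


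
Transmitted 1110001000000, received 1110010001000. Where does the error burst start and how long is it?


XOR: 0000011001000

Burst at position 5, length 5


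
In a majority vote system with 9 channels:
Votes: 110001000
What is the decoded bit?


Ones: 3 out of 9
Threshold: 5

0 (3/9 voted 1)


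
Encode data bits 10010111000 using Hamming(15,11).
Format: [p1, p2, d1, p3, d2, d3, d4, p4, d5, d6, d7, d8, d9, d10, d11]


Parity bits: p1=1, p2=0, p3=0, p4=1

101000110111000


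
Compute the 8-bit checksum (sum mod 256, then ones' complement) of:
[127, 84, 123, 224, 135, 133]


Sum = 826 mod 256 = 58
Complement = 197

197


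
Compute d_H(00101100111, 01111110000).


XOR: 01010010111
Count of 1s: 6

6


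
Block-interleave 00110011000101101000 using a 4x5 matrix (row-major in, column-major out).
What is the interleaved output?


Matrix:
  00110
  01100
  01011
  01000
Read columns: 00000111110010100010

00000111110010100010


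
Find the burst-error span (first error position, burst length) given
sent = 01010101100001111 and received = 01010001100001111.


XOR: 00000100000000000

Burst at position 5, length 1


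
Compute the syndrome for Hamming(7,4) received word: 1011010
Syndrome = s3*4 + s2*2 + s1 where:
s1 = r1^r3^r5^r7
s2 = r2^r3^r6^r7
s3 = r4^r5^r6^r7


s1=0, s2=0, s3=0

Syndrome = 0 (no error)


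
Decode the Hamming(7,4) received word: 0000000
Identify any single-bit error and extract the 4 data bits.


Syndrome = 0: no error detected

Data: 0000 (no errors)


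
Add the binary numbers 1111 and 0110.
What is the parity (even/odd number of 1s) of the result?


1111 = 15
0110 = 6
Sum = 21 = 10101
1s count = 3

odd parity (3 ones in 10101)


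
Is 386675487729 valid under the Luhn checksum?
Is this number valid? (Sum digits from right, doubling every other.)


Luhn sum = 74
74 mod 10 = 4

Invalid (Luhn sum mod 10 = 4)


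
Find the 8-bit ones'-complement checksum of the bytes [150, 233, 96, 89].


Sum = 568 mod 256 = 56
Complement = 199

199


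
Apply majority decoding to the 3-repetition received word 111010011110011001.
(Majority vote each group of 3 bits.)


Groups: 111, 010, 011, 110, 011, 001
Majority votes: 101110

101110


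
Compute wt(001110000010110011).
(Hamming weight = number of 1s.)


Counting 1s in 001110000010110011

8


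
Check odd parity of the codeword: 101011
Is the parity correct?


Number of 1s: 4

No, parity error (4 ones)


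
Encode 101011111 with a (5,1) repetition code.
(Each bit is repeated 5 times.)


Each bit -> 5 copies

111110000011111000001111111111111111111111111


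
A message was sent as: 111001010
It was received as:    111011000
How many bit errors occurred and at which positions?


XOR: 000010010

2 error(s) at position(s): 4, 7


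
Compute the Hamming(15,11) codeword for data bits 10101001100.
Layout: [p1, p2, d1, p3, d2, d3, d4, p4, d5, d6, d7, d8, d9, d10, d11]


Parity bits: p1=1, p2=0, p3=1, p4=1

101101011001100


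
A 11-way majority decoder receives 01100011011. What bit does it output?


Ones: 6 out of 11
Threshold: 6

1 (6/11 voted 1)


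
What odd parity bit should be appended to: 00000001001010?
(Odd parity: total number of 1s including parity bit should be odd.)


Number of 1s in data: 3
Parity bit: 0

0


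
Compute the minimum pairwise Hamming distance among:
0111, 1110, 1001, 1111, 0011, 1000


Comparing all pairs, minimum distance: 1
Can detect 0 errors, correct 0 errors

1


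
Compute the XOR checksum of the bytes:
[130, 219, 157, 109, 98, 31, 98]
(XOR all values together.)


XOR chain: 130 ^ 219 ^ 157 ^ 109 ^ 98 ^ 31 ^ 98 = 182

182


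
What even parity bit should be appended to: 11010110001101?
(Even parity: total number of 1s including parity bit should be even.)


Number of 1s in data: 8
Parity bit: 0

0


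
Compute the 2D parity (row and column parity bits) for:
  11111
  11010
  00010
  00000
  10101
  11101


Row parities: 111010
Column parities: 01111

Row P: 111010, Col P: 01111, Corner: 0


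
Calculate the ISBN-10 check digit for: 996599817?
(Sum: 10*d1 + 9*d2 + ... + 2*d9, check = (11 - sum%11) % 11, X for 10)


Weighted sum: 402
402 mod 11 = 6

Check digit: 5


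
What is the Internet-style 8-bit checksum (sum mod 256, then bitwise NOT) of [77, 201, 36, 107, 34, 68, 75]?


Sum = 598 mod 256 = 86
Complement = 169

169


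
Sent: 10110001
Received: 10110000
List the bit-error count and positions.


XOR: 00000001

1 error(s) at position(s): 7


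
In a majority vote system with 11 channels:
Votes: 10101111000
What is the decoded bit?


Ones: 6 out of 11
Threshold: 6

1 (6/11 voted 1)


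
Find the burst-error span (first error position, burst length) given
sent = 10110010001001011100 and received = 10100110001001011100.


XOR: 00010100000000000000

Burst at position 3, length 3


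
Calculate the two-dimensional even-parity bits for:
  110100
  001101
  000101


Row parities: 110
Column parities: 111100

Row P: 110, Col P: 111100, Corner: 0


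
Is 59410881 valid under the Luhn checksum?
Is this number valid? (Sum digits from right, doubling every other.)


Luhn sum = 35
35 mod 10 = 5

Invalid (Luhn sum mod 10 = 5)


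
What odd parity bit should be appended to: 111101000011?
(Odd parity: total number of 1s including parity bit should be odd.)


Number of 1s in data: 7
Parity bit: 0

0


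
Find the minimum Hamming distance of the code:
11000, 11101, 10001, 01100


Comparing all pairs, minimum distance: 2
Can detect 1 errors, correct 0 errors

2


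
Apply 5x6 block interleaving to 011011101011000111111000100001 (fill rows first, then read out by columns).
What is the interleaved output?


Matrix:
  011011
  101011
  000111
  111000
  100001
Read columns: 010111001011010001001110011101

010111001011010001001110011101


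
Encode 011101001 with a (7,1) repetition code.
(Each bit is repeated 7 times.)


Each bit -> 7 copies

000000011111111111111111111100000001111111000000000000001111111


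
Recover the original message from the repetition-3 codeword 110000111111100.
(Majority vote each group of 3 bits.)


Groups: 110, 000, 111, 111, 100
Majority votes: 10110

10110


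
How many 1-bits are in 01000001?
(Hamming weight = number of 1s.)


Counting 1s in 01000001

2


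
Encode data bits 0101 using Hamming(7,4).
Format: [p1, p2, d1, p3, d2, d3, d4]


Parity bits: p1=0, p2=1, p3=0

0100101


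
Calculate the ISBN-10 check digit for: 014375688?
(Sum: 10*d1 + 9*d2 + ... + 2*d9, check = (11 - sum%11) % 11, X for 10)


Weighted sum: 193
193 mod 11 = 6

Check digit: 5


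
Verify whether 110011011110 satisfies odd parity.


Number of 1s: 8

No, parity error (8 ones)


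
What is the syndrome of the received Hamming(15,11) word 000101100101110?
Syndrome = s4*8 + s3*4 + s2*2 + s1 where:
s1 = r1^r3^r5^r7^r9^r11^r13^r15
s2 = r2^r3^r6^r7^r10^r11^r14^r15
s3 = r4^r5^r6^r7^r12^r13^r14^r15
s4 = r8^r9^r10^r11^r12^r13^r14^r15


s1=0, s2=0, s3=0, s4=0

Syndrome = 0 (no error)


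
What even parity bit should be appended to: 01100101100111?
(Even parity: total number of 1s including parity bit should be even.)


Number of 1s in data: 8
Parity bit: 0

0


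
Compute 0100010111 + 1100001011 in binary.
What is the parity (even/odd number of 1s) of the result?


0100010111 = 279
1100001011 = 779
Sum = 1058 = 10000100010
1s count = 3

odd parity (3 ones in 10000100010)


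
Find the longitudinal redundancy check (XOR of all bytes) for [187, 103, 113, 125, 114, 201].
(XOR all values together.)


XOR chain: 187 ^ 103 ^ 113 ^ 125 ^ 114 ^ 201 = 107

107


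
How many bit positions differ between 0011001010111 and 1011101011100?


XOR: 1000100001011
Count of 1s: 5

5


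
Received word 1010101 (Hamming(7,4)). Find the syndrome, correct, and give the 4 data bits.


Syndrome = 0: no error detected

Data: 1101 (no errors)


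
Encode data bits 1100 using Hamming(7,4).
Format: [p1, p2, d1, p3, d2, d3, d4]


Parity bits: p1=0, p2=1, p3=1

0111100


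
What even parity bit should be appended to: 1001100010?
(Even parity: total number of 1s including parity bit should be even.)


Number of 1s in data: 4
Parity bit: 0

0


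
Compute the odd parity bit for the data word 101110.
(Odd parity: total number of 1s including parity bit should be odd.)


Number of 1s in data: 4
Parity bit: 1

1


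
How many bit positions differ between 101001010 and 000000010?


XOR: 101001000
Count of 1s: 3

3


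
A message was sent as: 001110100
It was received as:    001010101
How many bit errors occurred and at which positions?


XOR: 000100001

2 error(s) at position(s): 3, 8


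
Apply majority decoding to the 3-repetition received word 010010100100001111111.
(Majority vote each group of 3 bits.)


Groups: 010, 010, 100, 100, 001, 111, 111
Majority votes: 0000011

0000011


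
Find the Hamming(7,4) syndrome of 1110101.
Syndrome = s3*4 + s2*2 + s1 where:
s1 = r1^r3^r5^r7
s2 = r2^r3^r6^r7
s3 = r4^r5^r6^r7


s1=0, s2=1, s3=0

Syndrome = 2 (error at position 2)


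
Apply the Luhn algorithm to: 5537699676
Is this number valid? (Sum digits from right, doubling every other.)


Luhn sum = 57
57 mod 10 = 7

Invalid (Luhn sum mod 10 = 7)


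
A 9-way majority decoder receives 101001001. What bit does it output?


Ones: 4 out of 9
Threshold: 5

0 (4/9 voted 1)


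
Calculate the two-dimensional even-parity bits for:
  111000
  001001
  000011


Row parities: 100
Column parities: 110010

Row P: 100, Col P: 110010, Corner: 1


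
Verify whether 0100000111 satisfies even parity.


Number of 1s: 4

Yes, parity is correct (4 ones)


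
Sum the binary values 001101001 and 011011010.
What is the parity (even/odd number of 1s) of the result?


001101001 = 105
011011010 = 218
Sum = 323 = 101000011
1s count = 4

even parity (4 ones in 101000011)


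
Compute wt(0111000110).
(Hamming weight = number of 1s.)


Counting 1s in 0111000110

5


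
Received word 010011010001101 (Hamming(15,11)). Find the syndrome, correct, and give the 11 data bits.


Syndrome = 7: error at position 7

Data: 01110001101 (corrected bit 7)


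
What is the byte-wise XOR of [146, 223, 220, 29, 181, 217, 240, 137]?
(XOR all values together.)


XOR chain: 146 ^ 223 ^ 220 ^ 29 ^ 181 ^ 217 ^ 240 ^ 137 = 153

153


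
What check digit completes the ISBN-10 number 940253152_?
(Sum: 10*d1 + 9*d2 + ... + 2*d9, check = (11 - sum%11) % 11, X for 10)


Weighted sum: 208
208 mod 11 = 10

Check digit: 1
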